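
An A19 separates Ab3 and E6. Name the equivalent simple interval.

Take out 2 octaves (14 from the number): 19 − 14 = 5.
So an augmented nineteenth is 2 octaves plus an augmented fifth. The quality is unchanged.

A5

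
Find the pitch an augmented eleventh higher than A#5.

Four letters up from A (plus an octave) reaches D.
An augmented eleventh spans 18 semitones, so from A#5 the target pitch is D##7.

D##7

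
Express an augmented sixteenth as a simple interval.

A2

Each octave removed subtracts seven from the number: 16 − 14 = 2.
Quality carries through unchanged, so the simple form is an augmented second.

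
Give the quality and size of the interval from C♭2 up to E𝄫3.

C to E spans three letter names (C-D-E), plus an octave — that makes it a tenth of some quality.
A major tenth would be 16 semitones, but Cb2 to Ebb3 is 15 — one semitone narrower, making it a minor tenth.
(Equivalently, a compound minor third: a minor third plus an octave.)

m10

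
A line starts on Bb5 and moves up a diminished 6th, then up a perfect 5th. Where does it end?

Up a diminished sixth from Bb5: Gbb6 (7 semitones up).
A perfect fifth up from Gbb6 is Dbb7.

Dbb7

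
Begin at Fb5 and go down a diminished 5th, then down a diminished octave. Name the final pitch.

Fb5 down a diminished fifth → Bb4 (6 semitones).
Down a diminished octave from Bb4: B3 (11 semitones down).

B3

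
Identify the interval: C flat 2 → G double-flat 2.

diminished fifth

C to G spans five letter names (C-D-E-F-G): a fifth.
The perfect fifth is 7 semitones; here we have 6, one semitone narrower: diminished.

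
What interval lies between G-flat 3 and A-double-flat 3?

G to A spans two letter names (G-A): a second.
A major second would be 2 semitones, but Gb3 to Abb3 is 1 — one semitone narrower, making it a minor second.

minor second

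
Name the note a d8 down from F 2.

F sharp 1

The letter stays F (same as the start), shifted an octave down.
Moving 11 semitones down from F2 (the size of a diminished octave) reaches F#1.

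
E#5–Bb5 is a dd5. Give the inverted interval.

Interval numbers invert to sum to nine: 5 + 4 = 9, so a fifth inverts to a fourth.
And doubly diminished becomes doubly augmented under inversion, so we get a doubly augmented fourth.

doubly augmented fourth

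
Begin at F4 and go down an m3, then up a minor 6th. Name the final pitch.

Bb4

A minor third down from F4 is D4.
D4 up a minor sixth → Bb4 (8 semitones).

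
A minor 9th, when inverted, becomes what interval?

First reduce the compound minor ninth to its simple form, a minor second.
Inverted interval numbers add to nine, so a second pairs with a seventh (2 + 7 = 9).
The quality also flips — minor becomes major — giving a major seventh.

major 7th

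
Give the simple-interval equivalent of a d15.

d8

Subtracting seven from the interval number removes an octave: 15 − 7 = 8.
That makes a diminished fifteenth a compound diminished octave — an octave plus a diminished octave.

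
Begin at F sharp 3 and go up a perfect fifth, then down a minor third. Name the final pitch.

A sharp 3

Up a perfect fifth from F#3: C#4 (7 semitones up).
A minor third down from C#4 is A#3.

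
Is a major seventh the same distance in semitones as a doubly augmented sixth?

A major seventh spans 11 semitones, and a doubly augmented sixth also spans 11 semitones — they're enharmonic.

Yes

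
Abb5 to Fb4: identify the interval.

Descending from Abb5 to Fb4 is the same interval as ascending Fb4 to Abb5.
F to A spans three letter names (F-G-A), plus an octave: a tenth.
At 15 semitones, Fb4→Abb5 falls one short of a major tenth: minor.
(Equivalently, a compound minor third: a minor third plus an octave.)

m10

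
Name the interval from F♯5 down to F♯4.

P8

Descending from F#5 to F#4 is the same interval as ascending F#4 to F#5.
F to F is the same letter name, plus an octave — that makes it an octave of some quality.
Counting semitones, F#4→F#5 is 12, which is the perfect octave.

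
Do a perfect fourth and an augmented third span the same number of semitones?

A perfect fourth spans 5 semitones, and an augmented third also spans 5 semitones — they're enharmonic.

Yes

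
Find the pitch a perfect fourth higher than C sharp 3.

F sharp 3

Counting four letter names up from C lands on F.
A perfect fourth spans 5 semitones, so from C#3 the target pitch is F#3.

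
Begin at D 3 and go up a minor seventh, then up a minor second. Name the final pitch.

D flat 4

Up a minor seventh from D3: C4 (10 semitones up).
C4 up a minor second → Db4 (1 semitone).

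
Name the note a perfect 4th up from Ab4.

Db5

The fourth takes the letter from A up to D.
Moving 5 semitones up from Ab4 (the size of a perfect fourth) reaches Db5.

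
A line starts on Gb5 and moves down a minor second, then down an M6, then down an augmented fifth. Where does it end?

A minor second down from Gb5 is F5.
A major sixth down from F5 is Ab4.
Ab4 down an augmented fifth → Dbb4 (8 semitones).

Dbb4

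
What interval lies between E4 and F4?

minor 2nd

E to F spans two letter names (E-F), so the interval is some kind of second.
At 1 semitone, E4→F4 falls one short of a major second: minor.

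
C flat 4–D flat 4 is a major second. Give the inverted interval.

The rule of nine gives the new number: 9 − 2 = 7, so a second becomes a seventh.
And major becomes minor under inversion, so we get a minor seventh.

minor 7th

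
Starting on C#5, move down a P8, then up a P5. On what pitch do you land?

G#4

Down a perfect octave from C#5: C#4 (12 semitones down).
Up a perfect fifth from C#4: G#4 (7 semitones up).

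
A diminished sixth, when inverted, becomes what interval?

Inverted interval numbers add to nine, so a sixth pairs with a third (6 + 3 = 9).
Quality inverts too: diminished becomes augmented. That makes the inversion an augmented third.

augmented 3rd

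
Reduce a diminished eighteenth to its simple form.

Each octave removed subtracts seven from the number: 18 − 14 = 4.
So a diminished eighteenth is 2 octaves plus a diminished fourth. The quality is unchanged.

d4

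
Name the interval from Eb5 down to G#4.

Descending from Eb5 to G#4 is the same interval as ascending G#4 to Eb5.
G to E spans six letter names (G-A-B-C-D-E) — that makes it a sixth of some quality.
G#4 to Eb5 spans 7 semitones — two semitones narrower than the major sixth (9) — giving a diminished sixth.

diminished 6th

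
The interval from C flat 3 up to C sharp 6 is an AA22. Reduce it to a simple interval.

Subtracting seven from the interval number removes an octave: 22 − 14 = 8.
That makes a doubly augmented twenty-second a compound doubly augmented octave — 2 octaves plus a doubly augmented octave.

doubly augmented octave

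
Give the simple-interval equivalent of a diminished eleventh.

Subtracting seven from the interval number removes an octave: 11 − 7 = 4.
So a diminished eleventh is an octave plus a diminished fourth. The quality is unchanged.

diminished fourth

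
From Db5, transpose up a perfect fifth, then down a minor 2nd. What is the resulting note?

Db5 up a perfect fifth → Ab5 (7 semitones).
A minor second down from Ab5 is G5.

G5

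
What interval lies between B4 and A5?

minor seventh

B to A spans seven letter names (B-C-D-E-F-G-A), so the interval is some kind of seventh.
B4 to A5 is 10 semitones, a half step short of the major seventh (11), so this is minor.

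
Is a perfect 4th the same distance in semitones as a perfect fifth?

No

5 semitones (perfect fourth) vs 7 semitones (perfect fifth): not equal.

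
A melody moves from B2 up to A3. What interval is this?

m7

B to A spans seven letter names (B-C-D-E-F-G-A): a seventh.
B2 to A3 is 10 semitones, a half step short of the major seventh (11), so this is minor.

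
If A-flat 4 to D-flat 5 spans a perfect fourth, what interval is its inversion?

perfect 5th

The rule of nine gives the new number: 9 − 4 = 5, so a fourth becomes a fifth.
And perfect stays perfect under inversion, so we get a perfect fifth.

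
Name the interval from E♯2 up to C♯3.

m6

E to C spans six letter names (E-F-G-A-B-C), so the interval is some kind of sixth.
At 8 semitones, E#2→C#3 falls one short of a major sixth: minor.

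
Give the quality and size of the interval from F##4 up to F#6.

F to F is the same letter name, plus 2 octaves: a fifteenth.
The perfect fifteenth is 24 semitones; here we have 23, one semitone narrower: diminished.
(Equivalently, a compound diminished octave: a diminished octave plus an octave.)

diminished fifteenth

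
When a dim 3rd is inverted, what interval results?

A6

Interval numbers invert to sum to nine: 3 + 6 = 9, so a third inverts to a sixth.
Quality inverts too: diminished becomes augmented. That makes the inversion an augmented sixth.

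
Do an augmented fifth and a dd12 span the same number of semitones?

An augmented fifth spans 8 semitones; a doubly diminished twelfth spans 17 semitones. They differ by 9.

No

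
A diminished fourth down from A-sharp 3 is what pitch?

E-double-sharp 3

The fourth takes the letter from A down to E.
A diminished fourth is 4 semitones; 4 semitones down from A#3 gives E##3.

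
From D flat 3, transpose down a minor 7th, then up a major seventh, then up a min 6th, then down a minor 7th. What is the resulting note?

Down a minor seventh from Db3: Eb2 (10 semitones down).
A major seventh up from Eb2 is D3.
Up a minor sixth from D3: Bb3 (8 semitones up).
Down a minor seventh from Bb3: C3 (10 semitones down).

C 3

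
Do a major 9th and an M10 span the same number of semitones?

A major ninth spans 14 semitones; a major tenth spans 16 semitones. They differ by 2.

No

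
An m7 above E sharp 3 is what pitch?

D sharp 4

The seventh takes the letter from E up to D.
A minor seventh spans 10 semitones, so from E#3 the target pitch is D#4.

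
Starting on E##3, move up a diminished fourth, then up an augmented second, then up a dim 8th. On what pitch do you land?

A diminished fourth up from E##3 is A#3.
A#3 up an augmented second → B##3 (3 semitones).
A diminished octave up from B##3 is B#4.

B#4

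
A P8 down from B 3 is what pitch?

B 2

For an octave the letter name doesn't change: still B, an octave down.
A perfect octave spans 12 semitones, so from B3 the target pitch is B2.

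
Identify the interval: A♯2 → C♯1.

Descending from A#2 to C#1 is the same interval as ascending C#1 to A#2.
C to A spans six letter names (C-D-E-F-G-A), plus an octave — that makes it a thirteenth of some quality.
C#1 to A#2 is 21 semitones, matching the major thirteenth exactly, so the quality is major.
(Equivalently, a compound major sixth: a major sixth plus an octave.)

major 13th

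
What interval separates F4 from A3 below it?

minor sixth

Descending from F4 to A3 is the same interval as ascending A3 to F4.
A to F spans six letter names (A-B-C-D-E-F): a sixth.
A3 to F4 is 8 semitones, a half step short of the major sixth (9), so this is minor.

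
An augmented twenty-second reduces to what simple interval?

A8

Each octave removed subtracts seven from the number: 22 − 14 = 8.
That makes an augmented twenty-second a compound augmented octave — 2 octaves plus an augmented octave.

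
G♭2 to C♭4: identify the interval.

G to C spans four letter names (G-A-B-C), plus an octave, so the interval is some kind of eleventh.
Counting semitones, Gb2→Cb4 is 17, which is the perfect eleventh.
(Equivalently, a compound perfect fourth: a perfect fourth plus an octave.)

perfect eleventh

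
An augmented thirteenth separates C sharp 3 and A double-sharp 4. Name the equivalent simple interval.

augmented 6th

Each octave removed subtracts seven from the number: 13 − 7 = 6.
That makes an augmented thirteenth a compound augmented sixth — an octave plus an augmented sixth.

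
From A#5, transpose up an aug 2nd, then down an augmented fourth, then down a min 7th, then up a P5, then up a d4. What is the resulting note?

G#5

Up an augmented second from A#5: B##5 (3 semitones up).
An augmented fourth down from B##5 is F##5.
F##5 down a minor seventh → G##4 (10 semitones).
Up a perfect fifth from G##4: D##5 (7 semitones up).
A diminished fourth up from D##5 is G#5.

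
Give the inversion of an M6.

Interval numbers invert to sum to nine: 6 + 3 = 9, so a sixth inverts to a third.
And major becomes minor under inversion, so we get a minor third.

minor third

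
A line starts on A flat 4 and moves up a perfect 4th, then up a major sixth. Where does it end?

Ab4 up a perfect fourth → Db5 (5 semitones).
A major sixth up from Db5 is Bb5.

B flat 5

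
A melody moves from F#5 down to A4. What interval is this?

M6

Descending from F#5 to A4 is the same interval as ascending A4 to F#5.
A to F spans six letter names (A-B-C-D-E-F) — that makes it a sixth of some quality.
Counting semitones, A4→F#5 is 9, which is the major sixth.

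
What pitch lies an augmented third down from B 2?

The third takes the letter from B down to G.
Moving 5 semitones down from B2 (the size of an augmented third) reaches Gb2.

G flat 2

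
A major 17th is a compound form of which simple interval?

Take out 2 octaves (14 from the number): 17 − 14 = 3.
Quality carries through unchanged, so the simple form is a major third.

M3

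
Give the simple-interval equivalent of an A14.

Take out an octave (7 from the number): 14 − 7 = 7.
So an augmented fourteenth is an octave plus an augmented seventh. The quality is unchanged.

augmented seventh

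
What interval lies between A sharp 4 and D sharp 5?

A to D spans four letter names (A-B-C-D): a fourth.
A#4 to D#5 is 5 semitones, matching the perfect fourth exactly, so the quality is perfect.

perfect fourth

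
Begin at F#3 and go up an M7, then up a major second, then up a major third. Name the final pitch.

A major seventh up from F#3 is E#4.
A major second up from E#4 is F##4.
F##4 up a major third → A##4 (4 semitones).

A##4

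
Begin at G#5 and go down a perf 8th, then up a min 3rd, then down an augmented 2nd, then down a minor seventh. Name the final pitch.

A perfect octave down from G#5 is G#4.
G#4 up a minor third → B4 (3 semitones).
Down an augmented second from B4: Ab4 (3 semitones down).
Down a minor seventh from Ab4: Bb3 (10 semitones down).

Bb3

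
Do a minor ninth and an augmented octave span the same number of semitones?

Yes

Both span 13 semitones: a minor ninth and an augmented octave are the same chromatic distance.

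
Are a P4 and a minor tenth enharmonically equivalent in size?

A perfect fourth is 5 semitones but a minor tenth is 15 semitones — different sizes.

No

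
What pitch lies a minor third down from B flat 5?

G 5

Counting three letter names down from B lands on G.
A minor third is 3 semitones; 3 semitones down from Bb5 gives G5.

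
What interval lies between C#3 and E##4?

C to E spans three letter names (C-D-E), plus an octave, so the interval is some kind of tenth.
A major tenth would be 16 semitones; C#3 to E##4 is 17, one semitone wider, so the interval is augmented.
(Equivalently, a compound augmented third: an augmented third plus an octave.)

augmented tenth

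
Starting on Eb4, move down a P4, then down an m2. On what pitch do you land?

Down a perfect fourth from Eb4: Bb3 (5 semitones down).
A minor second down from Bb3 is A3.

A3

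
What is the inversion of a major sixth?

minor third

The rule of nine gives the new number: 9 − 6 = 3, so a sixth becomes a third.
And major becomes minor under inversion, so we get a minor third.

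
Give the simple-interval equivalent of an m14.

Take out an octave (7 from the number): 14 − 7 = 7.
That makes a minor fourteenth a compound minor seventh — an octave plus a minor seventh.

m7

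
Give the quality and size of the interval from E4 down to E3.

Descending from E4 to E3 is the same interval as ascending E3 to E4.
E to E is the same letter name, plus an octave, so the interval is some kind of octave.
Counting semitones, E3→E4 is 12, which is the perfect octave.

P8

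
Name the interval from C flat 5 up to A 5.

augmented sixth

C to A spans six letter names (C-D-E-F-G-A), so the interval is some kind of sixth.
The major sixth is 9 semitones; here we have 10, one semitone wider: augmented.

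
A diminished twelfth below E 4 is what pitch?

Five letters down from E (plus an octave) reaches A.
A diminished twelfth is 18 semitones; 18 semitones down from E4 gives A#2.

A-sharp 2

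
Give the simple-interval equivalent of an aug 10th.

Each octave removed subtracts seven from the number: 10 − 7 = 3.
That makes an augmented tenth a compound augmented third — an octave plus an augmented third.

augmented third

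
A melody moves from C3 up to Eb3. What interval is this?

minor third

C to E spans three letter names (C-D-E): a third.
At 3 semitones, C3→Eb3 falls one short of a major third: minor.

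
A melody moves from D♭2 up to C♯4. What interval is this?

augmented 14th

D to C spans seven letter names (D-E-F-G-A-B-C), plus an octave: a fourteenth.
The major fourteenth is 23 semitones; here we have 24, one semitone wider: augmented.
(Equivalently, a compound augmented seventh: an augmented seventh plus an octave.)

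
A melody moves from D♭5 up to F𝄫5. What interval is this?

D to F spans three letter names (D-E-F) — that makes it a third of some quality.
The major third is 4 semitones; here we have 2, two semitones narrower: diminished.

d3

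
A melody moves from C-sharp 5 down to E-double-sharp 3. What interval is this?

diminished thirteenth

Descending from C#5 to E##3 is the same interval as ascending E##3 to C#5.
E to C spans six letter names (E-F-G-A-B-C), plus an octave, so the interval is some kind of thirteenth.
A major thirteenth would be 21 semitones; E##3 to C#5 is 19, two semitones narrower, so the interval is diminished.
(Equivalently, a compound diminished sixth: a diminished sixth plus an octave.)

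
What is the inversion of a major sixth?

Inverted interval numbers add to nine, so a sixth pairs with a third (6 + 3 = 9).
And major becomes minor under inversion, so we get a minor third.

minor third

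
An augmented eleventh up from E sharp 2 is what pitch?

Four letters up from E (plus an octave) reaches A.
An augmented eleventh spans 18 semitones, so from E#2 the target pitch is A##3.

A double-sharp 3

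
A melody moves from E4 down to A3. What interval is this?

Descending from E4 to A3 is the same interval as ascending A3 to E4.
A to E spans five letter names (A-B-C-D-E): a fifth.
A3 to E4 is 7 semitones, matching the perfect fifth exactly, so the quality is perfect.

perfect fifth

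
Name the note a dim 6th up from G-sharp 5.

E-flat 6

The sixth takes the letter from G up to E.
A diminished sixth spans 7 semitones, so from G#5 the target pitch is Eb6.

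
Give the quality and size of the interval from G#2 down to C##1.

Descending from G#2 to C##1 is the same interval as ascending C##1 to G#2.
C to G spans five letter names (C-D-E-F-G), plus an octave: a twelfth.
A perfect twelfth would be 19 semitones; C##1 to G#2 is 18, one semitone narrower, so the interval is diminished.
(Equivalently, a compound diminished fifth: a diminished fifth plus an octave.)

diminished twelfth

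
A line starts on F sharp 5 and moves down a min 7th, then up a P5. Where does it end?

D sharp 5

F#5 down a minor seventh → G#4 (10 semitones).
G#4 up a perfect fifth → D#5 (7 semitones).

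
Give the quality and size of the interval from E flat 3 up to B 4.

augmented twelfth

E to B spans five letter names (E-F-G-A-B), plus an octave — that makes it a twelfth of some quality.
Eb3 to B4 spans 20 semitones — one semitone wider than the perfect twelfth (19) — giving an augmented twelfth.
(Equivalently, a compound augmented fifth: an augmented fifth plus an octave.)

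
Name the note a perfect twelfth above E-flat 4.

Five letters up from E (plus an octave) reaches B.
A perfect twelfth spans 19 semitones, so from Eb4 the target pitch is Bb5.

B-flat 5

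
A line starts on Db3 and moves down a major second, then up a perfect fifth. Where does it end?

Gb3

Db3 down a major second → Cb3 (2 semitones).
Cb3 up a perfect fifth → Gb3 (7 semitones).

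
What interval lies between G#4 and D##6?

augmented 12th

G to D spans five letter names (G-A-B-C-D), plus an octave: a twelfth.
G#4 to D##6 spans 20 semitones — one semitone wider than the perfect twelfth (19) — giving an augmented twelfth.
(Equivalently, a compound augmented fifth: an augmented fifth plus an octave.)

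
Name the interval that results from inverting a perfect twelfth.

First reduce the compound perfect twelfth to its simple form, a perfect fifth.
Interval numbers invert to sum to nine: 5 + 4 = 9, so a fifth inverts to a fourth.
The quality also flips — perfect stays perfect — giving a perfect fourth.

perfect fourth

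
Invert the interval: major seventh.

The rule of nine gives the new number: 9 − 7 = 2, so a seventh becomes a second.
Quality inverts too: major becomes minor. That makes the inversion a minor second.

m2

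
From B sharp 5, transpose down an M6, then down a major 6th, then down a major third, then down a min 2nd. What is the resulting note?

C sharp 4

B#5 down a major sixth → D#5 (9 semitones).
D#5 down a major sixth → F#4 (9 semitones).
Down a major third from F#4: D4 (4 semitones down).
D4 down a minor second → C#4 (1 semitone).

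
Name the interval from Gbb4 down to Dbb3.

perfect eleventh

Descending from Gbb4 to Dbb3 is the same interval as ascending Dbb3 to Gbb4.
D to G spans four letter names (D-E-F-G), plus an octave — that makes it an eleventh of some quality.
Dbb3 to Gbb4 is 17 semitones, matching the perfect eleventh exactly, so the quality is perfect.
(Equivalently, a compound perfect fourth: a perfect fourth plus an octave.)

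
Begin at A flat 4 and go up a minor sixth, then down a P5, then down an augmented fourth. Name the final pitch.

F double-flat 4

Ab4 up a minor sixth → Fb5 (8 semitones).
Down a perfect fifth from Fb5: Bbb4 (7 semitones down).
An augmented fourth down from Bbb4 is Fbb4.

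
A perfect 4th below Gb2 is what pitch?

Counting four letter names down from G lands on D.
Moving 5 semitones down from Gb2 (the size of a perfect fourth) reaches Db2.

Db2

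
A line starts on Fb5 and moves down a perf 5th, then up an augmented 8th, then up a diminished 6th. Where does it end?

Gbb6

Fb5 down a perfect fifth → Bbb4 (7 semitones).
An augmented octave up from Bbb4 is Bb5.
Bb5 up a diminished sixth → Gbb6 (7 semitones).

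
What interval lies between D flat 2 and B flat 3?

D to B spans six letter names (D-E-F-G-A-B), plus an octave, so the interval is some kind of thirteenth.
Db2 to Bb3 is 21 semitones, matching the major thirteenth exactly, so the quality is major.
(Equivalently, a compound major sixth: a major sixth plus an octave.)

M13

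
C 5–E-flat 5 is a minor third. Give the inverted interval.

The rule of nine gives the new number: 9 − 3 = 6, so a third becomes a sixth.
Quality inverts too: minor becomes major. That makes the inversion a major sixth.

M6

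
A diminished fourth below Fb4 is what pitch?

Four letter names down from F: C.
A diminished fourth spans 4 semitones, so from Fb4 the target pitch is C4.

C4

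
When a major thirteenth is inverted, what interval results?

minor 3rd

First reduce the compound major thirteenth to its simple form, a major sixth.
Inverted interval numbers add to nine, so a sixth pairs with a third (6 + 3 = 9).
And major becomes minor under inversion, so we get a minor third.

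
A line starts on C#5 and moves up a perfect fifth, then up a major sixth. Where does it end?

C#5 up a perfect fifth → G#5 (7 semitones).
G#5 up a major sixth → E#6 (9 semitones).

E#6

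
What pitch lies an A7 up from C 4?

B sharp 4

Seven letter names up from C: B.
Moving 12 semitones up from C4 (the size of an augmented seventh) reaches B#4.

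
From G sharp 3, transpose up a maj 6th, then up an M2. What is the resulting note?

F double-sharp 4

Up a major sixth from G#3: E#4 (9 semitones up).
A major second up from E#4 is F##4.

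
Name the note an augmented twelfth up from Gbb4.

Db6

Five letters up from G (plus an octave) reaches D.
An augmented twelfth is 20 semitones; 20 semitones up from Gbb4 gives Db6.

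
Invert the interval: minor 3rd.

Interval numbers invert to sum to nine: 3 + 6 = 9, so a third inverts to a sixth.
And minor becomes major under inversion, so we get a major sixth.

M6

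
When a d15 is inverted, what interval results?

First reduce the compound diminished fifteenth to its simple form, a diminished octave.
Inverted interval numbers add to nine, so an octave pairs with a unison (8 + 1 = 9).
And diminished becomes augmented under inversion, so we get an augmented unison.

augmented unison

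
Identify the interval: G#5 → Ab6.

diminished ninth

G to A spans two letter names (G-A), plus an octave, so the interval is some kind of ninth.
The major ninth is 14 semitones; here we have 12, two semitones narrower: diminished.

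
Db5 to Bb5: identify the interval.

D to B spans six letter names (D-E-F-G-A-B): a sixth.
Db5 to Bb5 is 9 semitones, matching the major sixth exactly, so the quality is major.

M6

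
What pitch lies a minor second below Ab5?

G5

Two letter names down from A: G.
A minor second spans 1 semitone, so from Ab5 the target pitch is G5.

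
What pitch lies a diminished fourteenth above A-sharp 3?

G 5

Counting seven letter names plus an octave up from A lands on G.
Moving 21 semitones up from A#3 (the size of a diminished fourteenth) reaches G5.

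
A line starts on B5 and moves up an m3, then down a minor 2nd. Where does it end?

C#6

B5 up a minor third → D6 (3 semitones).
D6 down a minor second → C#6 (1 semitone).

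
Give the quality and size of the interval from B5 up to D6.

B to D spans three letter names (B-C-D), so the interval is some kind of third.
A major third would be 4 semitones, but B5 to D6 is 3 — one semitone narrower, making it a minor third.

minor third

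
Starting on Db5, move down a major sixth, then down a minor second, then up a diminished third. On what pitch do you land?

Down a major sixth from Db5: Fb4 (9 semitones down).
A minor second down from Fb4 is Eb4.
Eb4 up a diminished third → Gbb4 (2 semitones).

Gbb4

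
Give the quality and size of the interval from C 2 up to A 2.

C to A spans six letter names (C-D-E-F-G-A), so the interval is some kind of sixth.
Counting semitones, C2→A2 is 9, which is the major sixth.

major sixth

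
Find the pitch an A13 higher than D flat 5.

B 6

Counting six letter names plus an octave up from D lands on B.
An augmented thirteenth spans 22 semitones, so from Db5 the target pitch is B6.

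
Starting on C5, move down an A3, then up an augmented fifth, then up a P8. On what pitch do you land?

An augmented third down from C5 is Abb4.
Up an augmented fifth from Abb4: Eb5 (8 semitones up).
Eb5 up a perfect octave → Eb6 (12 semitones).

Eb6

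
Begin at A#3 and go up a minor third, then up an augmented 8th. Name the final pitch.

A minor third up from A#3 is C#4.
Up an augmented octave from C#4: C##5 (13 semitones up).

C##5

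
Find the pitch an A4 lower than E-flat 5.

Four letter names down from E: B.
An augmented fourth spans 6 semitones, so from Eb5 the target pitch is Bbb4.

B-double-flat 4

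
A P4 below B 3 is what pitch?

The fourth takes the letter from B down to F.
Moving 5 semitones down from B3 (the size of a perfect fourth) reaches F#3.

F sharp 3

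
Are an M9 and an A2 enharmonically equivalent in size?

A major ninth spans 14 semitones; an augmented second spans 3 semitones. They differ by 11.

No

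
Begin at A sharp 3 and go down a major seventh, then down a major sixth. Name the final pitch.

Down a major seventh from A#3: B2 (11 semitones down).
B2 down a major sixth → D2 (9 semitones).

D 2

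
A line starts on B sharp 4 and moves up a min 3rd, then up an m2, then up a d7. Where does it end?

B#4 up a minor third → D#5 (3 semitones).
D#5 up a minor second → E5 (1 semitone).
Up a diminished seventh from E5: Db6 (9 semitones up).

D flat 6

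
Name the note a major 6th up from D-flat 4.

B-flat 4

Six letter names up from D: B.
Moving 9 semitones up from Db4 (the size of a major sixth) reaches Bb4.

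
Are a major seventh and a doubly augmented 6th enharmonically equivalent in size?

Yes

A major seventh = 11 semitones = a doubly augmented sixth; enharmonically equal.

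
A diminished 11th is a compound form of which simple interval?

diminished fourth

Subtracting seven from the interval number removes an octave: 11 − 7 = 4.
That makes a diminished eleventh a compound diminished fourth — an octave plus a diminished fourth.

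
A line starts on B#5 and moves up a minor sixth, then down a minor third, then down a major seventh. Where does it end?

F#5

Up a minor sixth from B#5: G#6 (8 semitones up).
G#6 down a minor third → E#6 (3 semitones).
E#6 down a major seventh → F#5 (11 semitones).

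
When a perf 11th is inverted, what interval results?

First reduce the compound perfect eleventh to its simple form, a perfect fourth.
The rule of nine gives the new number: 9 − 4 = 5, so a fourth becomes a fifth.
And perfect stays perfect under inversion, so we get a perfect fifth.

P5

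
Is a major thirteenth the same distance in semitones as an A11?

A major thirteenth is 21 semitones but an augmented eleventh is 18 semitones — different sizes.

No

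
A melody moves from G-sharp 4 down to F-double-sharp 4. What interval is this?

minor 2nd

Descending from G#4 to F##4 is the same interval as ascending F##4 to G#4.
F to G spans two letter names (F-G) — that makes it a second of some quality.
F##4 to G#4 is 1 semitone, a half step short of the major second (2), so this is minor.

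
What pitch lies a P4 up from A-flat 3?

Counting four letter names up from A lands on D.
A perfect fourth spans 5 semitones, so from Ab3 the target pitch is Db4.

D-flat 4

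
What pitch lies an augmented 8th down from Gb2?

Gbb1

An octave keeps the letter name G, an octave down from G.
Moving 13 semitones down from Gb2 (the size of an augmented octave) reaches Gbb1.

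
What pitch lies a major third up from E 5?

G-sharp 5

Counting three letter names up from E lands on G.
Moving 4 semitones up from E5 (the size of a major third) reaches G#5.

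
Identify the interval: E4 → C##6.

augmented thirteenth

E to C spans six letter names (E-F-G-A-B-C), plus an octave, so the interval is some kind of thirteenth.
A major thirteenth would be 21 semitones; E4 to C##6 is 22, one semitone wider, so the interval is augmented.
(Equivalently, a compound augmented sixth: an augmented sixth plus an octave.)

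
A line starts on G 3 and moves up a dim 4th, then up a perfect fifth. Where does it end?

G flat 4

G3 up a diminished fourth → Cb4 (4 semitones).
A perfect fifth up from Cb4 is Gb4.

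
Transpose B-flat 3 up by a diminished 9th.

C-double-flat 5

The ninth's letter: B up two letter names plus an octave → C.
Moving 12 semitones up from Bb3 (the size of a diminished ninth) reaches Cbb5.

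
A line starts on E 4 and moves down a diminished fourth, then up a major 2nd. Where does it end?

C double-sharp 4

A diminished fourth down from E4 is B#3.
B#3 up a major second → C##4 (2 semitones).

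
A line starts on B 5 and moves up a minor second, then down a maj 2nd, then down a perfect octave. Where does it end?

B flat 4

B5 up a minor second → C6 (1 semitone).
C6 down a major second → Bb5 (2 semitones).
Down a perfect octave from Bb5: Bb4 (12 semitones down).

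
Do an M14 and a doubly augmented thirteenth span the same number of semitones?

Yes

Both span 23 semitones: a major fourteenth and a doubly augmented thirteenth are the same chromatic distance.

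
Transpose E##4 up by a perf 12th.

B##5

Five letters up from E (plus an octave) reaches B.
Moving 19 semitones up from E##4 (the size of a perfect twelfth) reaches B##5.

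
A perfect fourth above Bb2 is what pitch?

The fourth takes the letter from B up to E.
A perfect fourth is 5 semitones; 5 semitones up from Bb2 gives Eb3.

Eb3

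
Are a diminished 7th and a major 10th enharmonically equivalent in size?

No

A diminished seventh is 9 semitones but a major tenth is 16 semitones — different sizes.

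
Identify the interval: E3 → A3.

perfect fourth

E to A spans four letter names (E-F-G-A): a fourth.
E3 to A3 is 5 semitones, matching the perfect fourth exactly, so the quality is perfect.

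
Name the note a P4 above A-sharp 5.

D-sharp 6

Counting four letter names up from A lands on D.
A perfect fourth spans 5 semitones, so from A#5 the target pitch is D#6.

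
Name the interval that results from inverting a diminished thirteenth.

augmented 3rd

First reduce the compound diminished thirteenth to its simple form, a diminished sixth.
Inverted interval numbers add to nine, so a sixth pairs with a third (6 + 3 = 9).
The quality also flips — diminished becomes augmented — giving an augmented third.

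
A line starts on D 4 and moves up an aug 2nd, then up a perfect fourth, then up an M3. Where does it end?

D4 up an augmented second → E#4 (3 semitones).
E#4 up a perfect fourth → A#4 (5 semitones).
A major third up from A#4 is C##5.

C double-sharp 5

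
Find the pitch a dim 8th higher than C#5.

C6

The letter stays C (same as the start), shifted an octave up.
Moving 11 semitones up from C#5 (the size of a diminished octave) reaches C6.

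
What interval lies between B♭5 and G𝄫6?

d6

B to G spans six letter names (B-C-D-E-F-G) — that makes it a sixth of some quality.
Bb5 to Gbb6 spans 7 semitones — two semitones narrower than the major sixth (9) — giving a diminished sixth.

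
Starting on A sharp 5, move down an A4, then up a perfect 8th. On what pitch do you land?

A#5 down an augmented fourth → E5 (6 semitones).
Up a perfect octave from E5: E6 (12 semitones up).

E 6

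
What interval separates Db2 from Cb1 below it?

Descending from Db2 to Cb1 is the same interval as ascending Cb1 to Db2.
C to D spans two letter names (C-D), plus an octave — that makes it a ninth of some quality.
The major ninth spans 14 semitones, and Cb1 to Db2 is exactly 14 semitones — so this is a major ninth.
(Equivalently, a compound major second: a major second plus an octave.)

major 9th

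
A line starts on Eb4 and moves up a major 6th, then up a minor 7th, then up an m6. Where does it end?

Up a major sixth from Eb4: C5 (9 semitones up).
C5 up a minor seventh → Bb5 (10 semitones).
Up a minor sixth from Bb5: Gb6 (8 semitones up).

Gb6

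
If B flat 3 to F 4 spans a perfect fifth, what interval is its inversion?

Interval numbers invert to sum to nine: 5 + 4 = 9, so a fifth inverts to a fourth.
The quality also flips — perfect stays perfect — giving a perfect fourth.

perfect fourth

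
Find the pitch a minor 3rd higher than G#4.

The third takes the letter from G up to B.
A minor third spans 3 semitones, so from G#4 the target pitch is B4.

B4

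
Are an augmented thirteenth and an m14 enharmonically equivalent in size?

Yes

An augmented thirteenth spans 22 semitones, and a minor fourteenth also spans 22 semitones — they're enharmonic.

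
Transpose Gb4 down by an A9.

Fbb3

The ninth's letter: G down two letter names plus an octave → F.
Moving 15 semitones down from Gb4 (the size of an augmented ninth) reaches Fbb3.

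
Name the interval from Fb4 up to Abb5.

F to A spans three letter names (F-G-A), plus an octave — that makes it a tenth of some quality.
A major tenth would be 16 semitones, but Fb4 to Abb5 is 15 — one semitone narrower, making it a minor tenth.
(Equivalently, a compound minor third: a minor third plus an octave.)

m10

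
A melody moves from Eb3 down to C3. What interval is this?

Descending from Eb3 to C3 is the same interval as ascending C3 to Eb3.
C to E spans three letter names (C-D-E): a third.
At 3 semitones, C3→Eb3 falls one short of a major third: minor.

m3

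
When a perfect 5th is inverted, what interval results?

Inverted interval numbers add to nine, so a fifth pairs with a fourth (5 + 4 = 9).
The quality also flips — perfect stays perfect — giving a perfect fourth.

perfect fourth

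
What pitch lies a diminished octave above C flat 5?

The letter stays C (same as the start), shifted an octave up.
A diminished octave spans 11 semitones, so from Cb5 the target pitch is Cbb6.

C double-flat 6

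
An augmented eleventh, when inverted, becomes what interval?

First reduce the compound augmented eleventh to its simple form, an augmented fourth.
Interval numbers invert to sum to nine: 4 + 5 = 9, so a fourth inverts to a fifth.
The quality also flips — augmented becomes diminished — giving a diminished fifth.

diminished 5th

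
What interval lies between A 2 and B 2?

A to B spans two letter names (A-B), so the interval is some kind of second.
The major second spans 2 semitones, and A2 to B2 is exactly 2 semitones — so this is a major second.

major second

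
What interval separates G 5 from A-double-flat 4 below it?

Descending from G5 to Abb4 is the same interval as ascending Abb4 to G5.
A to G spans seven letter names (A-B-C-D-E-F-G): a seventh.
A major seventh would be 11 semitones; Abb4 to G5 is 12, one semitone wider, so the interval is augmented.

augmented seventh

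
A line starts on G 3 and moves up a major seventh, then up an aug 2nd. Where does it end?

A major seventh up from G3 is F#4.
Up an augmented second from F#4: G##4 (3 semitones up).

G double-sharp 4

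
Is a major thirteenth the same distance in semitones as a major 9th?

No

A major thirteenth is 21 semitones but a major ninth is 14 semitones — different sizes.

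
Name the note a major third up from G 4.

B 4

The third takes the letter from G up to B.
Moving 4 semitones up from G4 (the size of a major third) reaches B4.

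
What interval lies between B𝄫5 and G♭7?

major thirteenth

B to G spans six letter names (B-C-D-E-F-G), plus an octave: a thirteenth.
The major thirteenth spans 21 semitones, and Bbb5 to Gb7 is exactly 21 semitones — so this is a major thirteenth.
(Equivalently, a compound major sixth: a major sixth plus an octave.)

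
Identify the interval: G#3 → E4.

G to E spans six letter names (G-A-B-C-D-E) — that makes it a sixth of some quality.
G#3 to E4 is 8 semitones, a half step short of the major sixth (9), so this is minor.

minor sixth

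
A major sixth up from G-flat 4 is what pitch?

E-flat 5

Counting six letter names up from G lands on E.
A major sixth is 9 semitones; 9 semitones up from Gb4 gives Eb5.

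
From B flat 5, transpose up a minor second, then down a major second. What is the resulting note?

A minor second up from Bb5 is Cb6.
Cb6 down a major second → Bbb5 (2 semitones).

B double-flat 5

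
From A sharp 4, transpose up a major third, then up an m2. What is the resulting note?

D sharp 5

A major third up from A#4 is C##5.
A minor second up from C##5 is D#5.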